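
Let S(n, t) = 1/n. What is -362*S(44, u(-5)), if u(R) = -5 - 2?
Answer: -181/22 ≈ -8.2273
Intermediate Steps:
u(R) = -7
-362*S(44, u(-5)) = -362/44 = -362*1/44 = -181/22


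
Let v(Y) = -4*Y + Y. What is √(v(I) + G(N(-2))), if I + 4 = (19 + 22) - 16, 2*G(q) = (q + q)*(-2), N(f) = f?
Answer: I*√59 ≈ 7.6811*I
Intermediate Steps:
G(q) = -2*q (G(q) = ((q + q)*(-2))/2 = ((2*q)*(-2))/2 = (-4*q)/2 = -2*q)
I = 21 (I = -4 + ((19 + 22) - 16) = -4 + (41 - 16) = -4 + 25 = 21)
v(Y) = -3*Y
√(v(I) + G(N(-2))) = √(-3*21 - 2*(-2)) = √(-63 + 4) = √(-59) = I*√59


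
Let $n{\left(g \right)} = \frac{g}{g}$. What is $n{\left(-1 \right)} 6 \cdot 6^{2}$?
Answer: $216$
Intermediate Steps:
$n{\left(g \right)} = 1$
$n{\left(-1 \right)} 6 \cdot 6^{2} = 1 \cdot 6 \cdot 6^{2} = 6 \cdot 36 = 216$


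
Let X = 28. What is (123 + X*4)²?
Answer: 55225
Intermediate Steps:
(123 + X*4)² = (123 + 28*4)² = (123 + 112)² = 235² = 55225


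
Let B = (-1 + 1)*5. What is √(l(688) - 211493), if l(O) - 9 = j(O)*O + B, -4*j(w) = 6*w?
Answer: 10*I*√9215 ≈ 959.95*I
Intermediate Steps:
B = 0 (B = 0*5 = 0)
j(w) = -3*w/2
l(O) = 9 - 3*O²/2 (l(O) = 9 + ((-3*O/2)*O + 0) = 9 + (-3*O²/2 + 0) = 9 - 3*O²/2)
√(l(688) - 211493) = √((9 - 3/2*688²) - 211493) = √((9 - 3/2*473344) - 211493) = √((9 - 710016) - 211493) = √(-710007 - 211493) = √(-921500) = 10*I*√9215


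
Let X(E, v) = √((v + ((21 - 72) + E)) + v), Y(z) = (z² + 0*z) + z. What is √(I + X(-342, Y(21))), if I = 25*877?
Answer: √(21925 + 3*√59) ≈ 148.15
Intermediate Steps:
Y(z) = z + z² (Y(z) = (z² + 0) + z = z² + z = z + z²)
I = 21925
X(E, v) = √(-51 + E + 2*v) (X(E, v) = √((v + (-51 + E)) + v) = √((-51 + E + v) + v) = √(-51 + E + 2*v))
√(I + X(-342, Y(21))) = √(21925 + √(-51 - 342 + 2*(21*(1 + 21)))) = √(21925 + √(-51 - 342 + 2*(21*22))) = √(21925 + √(-51 - 342 + 2*462)) = √(21925 + √(-51 - 342 + 924)) = √(21925 + √531) = √(21925 + 3*√59)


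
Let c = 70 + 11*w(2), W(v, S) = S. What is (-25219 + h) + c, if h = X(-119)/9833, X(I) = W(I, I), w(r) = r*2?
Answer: -246857584/9833 ≈ -25105.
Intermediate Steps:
w(r) = 2*r
X(I) = I
h = -119/9833 ≈ -0.012102
c = 114 (c = 70 + 11*(2*2) = 70 + 11*4 = 70 + 44 = 114)
(-25219 + h) + c = (-25219 - 119/9833) + 114 = -247978546/9833 + 114 = -246857584/9833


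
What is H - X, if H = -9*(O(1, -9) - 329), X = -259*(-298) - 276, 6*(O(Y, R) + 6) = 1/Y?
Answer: -147785/2 ≈ -73893.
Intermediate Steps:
O(Y, R) = -6 + 1/(6*Y)
X = 76906 (X = 77182 - 276 = 76906)
H = 6027/2 (H = -9*((-6 + (⅙)/1) - 329) = -9*((-6 + (⅙)*1) - 329) = -9*((-6 + ⅙) - 329) = -9*(-35/6 - 329) = -9*(-2009/6) = 6027/2 ≈ 3013.5)
H - X = 6027/2 - 1*76906 = 6027/2 - 76906 = -147785/2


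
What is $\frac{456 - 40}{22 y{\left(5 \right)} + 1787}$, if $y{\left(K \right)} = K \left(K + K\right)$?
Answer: $\frac{416}{2887} \approx 0.14409$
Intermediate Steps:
$y{\left(K \right)} = 2 K^{2}$ ($y{\left(K \right)} = K 2 K = 2 K^{2}$)
$\frac{456 - 40}{22 y{\left(5 \right)} + 1787} = \frac{456 - 40}{22 \cdot 2 \cdot 5^{2} + 1787} = \frac{416}{22 \cdot 2 \cdot 25 + 1787} = \frac{416}{22 \cdot 50 + 1787} = \frac{416}{1100 + 1787} = \frac{416}{2887}$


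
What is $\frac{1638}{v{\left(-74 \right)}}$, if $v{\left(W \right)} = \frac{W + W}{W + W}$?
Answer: $1638$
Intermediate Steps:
$v{\left(W \right)} = 1$ ($v{\left(W \right)} = \frac{2 W}{2 W} = 2 W \frac{1}{2 W} = 1$)
$\frac{1638}{v{\left(-74 \right)}} = \frac{1638}{1} = 1638 \cdot 1 = 1638$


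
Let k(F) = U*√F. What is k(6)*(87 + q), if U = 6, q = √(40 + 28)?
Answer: 12*√102 + 522*√6 ≈ 1399.8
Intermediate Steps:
q = 2*√17 (q = √68 = 2*√17 ≈ 8.2462)
k(F) = 6*√F
k(6)*(87 + q) = (6*√6)*(87 + 2*√17) = 6*√6*(87 + 2*√17)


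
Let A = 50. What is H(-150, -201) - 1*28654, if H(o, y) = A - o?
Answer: -28454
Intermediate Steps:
H(o, y) = 50 - o
H(-150, -201) - 1*28654 = (50 - 1*(-150)) - 1*28654 = (50 + 150) - 28654 = 200 - 28654 = -28454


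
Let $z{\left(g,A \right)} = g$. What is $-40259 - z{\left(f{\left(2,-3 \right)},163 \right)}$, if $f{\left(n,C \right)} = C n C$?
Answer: $-40277$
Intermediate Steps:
$f{\left(n,C \right)} = n C^{2}$
$-40259 - z{\left(f{\left(2,-3 \right)},163 \right)} = -40259 - 2 \left(-3\right)^{2} = -40259 - 2 \cdot 9 = -40259 - 18 = -40277$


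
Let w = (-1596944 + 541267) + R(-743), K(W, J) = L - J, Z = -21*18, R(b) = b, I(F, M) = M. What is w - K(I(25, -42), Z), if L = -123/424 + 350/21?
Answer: -1344267887/1272 ≈ -1.0568e+6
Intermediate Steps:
L = 20831/1272 (L = -123*1/424 + 350*(1/21) = -123/424 + 50/3 = 20831/1272 ≈ 16.377)
Z = -378
K(W, J) = 20831/1272 - J
w = -1056420 (w = (-1596944 + 541267) - 743 = -1055677 - 743 = -1056420)
w - K(I(25, -42), Z) = -1056420 - (20831/1272 - 1*(-378)) = -1056420 - (20831/1272 + 378) = -1056420 - 1*501647/1272 = -1056420 - 501647/1272 = -1344267887/1272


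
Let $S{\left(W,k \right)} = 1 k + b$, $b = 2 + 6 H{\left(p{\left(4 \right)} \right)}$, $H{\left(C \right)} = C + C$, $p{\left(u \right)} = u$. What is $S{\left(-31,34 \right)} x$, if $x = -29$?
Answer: $-2436$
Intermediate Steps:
$H{\left(C \right)} = 2 C$
$b = 50$ ($b = 2 + 6 \cdot 2 \cdot 4 = 2 + 6 \cdot 8 = 2 + 48 = 50$)
$S{\left(W,k \right)} = 50 + k$ ($S{\left(W,k \right)} = 1 k + 50 = k + 50 = 50 + k$)
$S{\left(-31,34 \right)} x = \left(50 + 34\right) \left(-29\right) = 84 \left(-29\right) = -2436$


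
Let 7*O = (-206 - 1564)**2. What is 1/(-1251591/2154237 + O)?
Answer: 5026553/2249666778721 ≈ 2.2344e-6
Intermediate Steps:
O = 3132900/7 (O = (-206 - 1564)**2/7 = (1/7)*(-1770)**2 = (1/7)*3132900 = 3132900/7 ≈ 4.4756e+5)
1/(-1251591/2154237 + O) = 1/(-1251591/2154237 + 3132900/7) = 1/(-1251591*1/2154237 + 3132900/7) = 1/(-417197/718079 + 3132900/7) = 1/(2249666778721/5026553) = 5026553/2249666778721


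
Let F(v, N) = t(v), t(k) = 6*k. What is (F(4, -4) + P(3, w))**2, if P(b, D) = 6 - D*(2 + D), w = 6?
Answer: 324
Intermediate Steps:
F(v, N) = 6*v
P(b, D) = 6 - D*(2 + D)
(F(4, -4) + P(3, w))**2 = (6*4 + (6 - 1*6**2 - 2*6))**2 = (24 + (6 - 1*36 - 12))**2 = (24 + (6 - 36 - 12))**2 = (24 - 42)**2 = (-18)**2 = 324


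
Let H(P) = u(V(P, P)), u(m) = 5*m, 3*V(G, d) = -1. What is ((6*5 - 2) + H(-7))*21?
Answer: 553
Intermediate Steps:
V(G, d) = -1/3 (V(G, d) = (1/3)*(-1) = -1/3)
H(P) = -5/3 (H(P) = 5*(-1/3) = -5/3)
((6*5 - 2) + H(-7))*21 = ((6*5 - 2) - 5/3)*21 = ((30 - 2) - 5/3)*21 = (28 - 5/3)*21 = (79/3)*21 = 553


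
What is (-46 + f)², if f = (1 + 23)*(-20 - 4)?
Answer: 386884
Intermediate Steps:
f = -576 (f = 24*(-24) = -576)
(-46 + f)² = (-46 - 576)² = (-622)² = 386884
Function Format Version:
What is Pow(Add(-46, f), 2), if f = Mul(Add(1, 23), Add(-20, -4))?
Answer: 386884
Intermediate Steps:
f = -576 (f = Mul(24, -24) = -576)
Pow(Add(-46, f), 2) = Pow(Add(-46, -576), 2) = Pow(-622, 2) = 386884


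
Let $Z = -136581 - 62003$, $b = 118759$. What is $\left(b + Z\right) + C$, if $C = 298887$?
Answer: $219062$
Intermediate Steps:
$Z = -198584$
$\left(b + Z\right) + C = \left(118759 - 198584\right) + 298887 = -79825 + 298887 = 219062$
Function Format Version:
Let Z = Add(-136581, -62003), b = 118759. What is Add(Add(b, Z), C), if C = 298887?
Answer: 219062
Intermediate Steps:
Z = -198584
Add(Add(b, Z), C) = Add(Add(118759, -198584), 298887) = Add(-79825, 298887) = 219062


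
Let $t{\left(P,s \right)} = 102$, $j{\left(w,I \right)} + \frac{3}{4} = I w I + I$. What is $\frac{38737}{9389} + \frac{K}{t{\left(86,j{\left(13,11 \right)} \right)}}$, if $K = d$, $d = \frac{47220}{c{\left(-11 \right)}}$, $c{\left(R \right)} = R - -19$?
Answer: $\frac{39579831}{638452} \approx 61.993$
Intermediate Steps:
$c{\left(R \right)} = 19 + R$ ($c{\left(R \right)} = R + 19 = 19 + R$)
$j{\left(w,I \right)} = - \frac{3}{4} + I + w I^{2}$ ($j{\left(w,I \right)} = - \frac{3}{4} + \left(I w I + I\right) = - \frac{3}{4} + \left(w I^{2} + I\right) = - \frac{3}{4} + \left(I + w I^{2}\right) = - \frac{3}{4} + I + w I^{2}$)
$d = \frac{11805}{2}$ ($d = \frac{47220}{19 - 11} = \frac{47220}{8} = 47220 \cdot \frac{1}{8} = \frac{11805}{2} \approx 5902.5$)
$K = \frac{11805}{2} \approx 5902.5$
$\frac{38737}{9389} + \frac{K}{t{\left(86,j{\left(13,11 \right)} \right)}} = \frac{38737}{9389} + \frac{11805}{2 \cdot 102} = 38737 \cdot \frac{1}{9389} + \frac{11805}{2} \cdot \frac{1}{102} = \frac{38737}{9389} + \frac{3935}{68} = \frac{39579831}{638452}$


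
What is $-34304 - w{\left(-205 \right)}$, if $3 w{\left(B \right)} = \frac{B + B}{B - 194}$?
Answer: $- \frac{41062298}{1197} \approx -34304.0$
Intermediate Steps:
$w{\left(B \right)} = \frac{2 B}{3 \left(-194 + B\right)}$ ($w{\left(B \right)} = \frac{\left(B + B\right) \frac{1}{B - 194}}{3} = \frac{2 B \frac{1}{-194 + B}}{3} = \frac{2 B}{3 \left(-194 + B\right)}$)
$-34304 - w{\left(-205 \right)} = -34304 - \frac{2}{3} \left(-205\right) \frac{1}{-194 - 205} = -34304 - \frac{2}{3} \left(-205\right) \frac{1}{-399} = -34304 - \frac{2}{3} \left(-205\right) \left(- \frac{1}{399}\right) = -34304 - \frac{410}{1197} = - \frac{41062298}{1197}$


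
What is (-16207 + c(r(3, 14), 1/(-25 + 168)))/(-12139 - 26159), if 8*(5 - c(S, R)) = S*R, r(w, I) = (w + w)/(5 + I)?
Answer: 176083339/416222664 ≈ 0.42305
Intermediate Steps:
r(w, I) = 2*w/(5 + I) (r(w, I) = (2*w)/(5 + I) = 2*w/(5 + I))
c(S, R) = 5 - R*S/8 (c(S, R) = 5 - S*R/8 = 5 - R*S/8)
(-16207 + c(r(3, 14), 1/(-25 + 168)))/(-12139 - 26159) = (-16207 + (5 - 2*3/(5 + 14)/(8*(-25 + 168))))/(-12139 - 26159) = (-16207 + (5 - 1/8*2*3/19/143))/(-38298) = (-16207 + (5 - 1/8*1/143*2*3*(1/19)))*(-1/38298) = (-16207 + (5 - 1/8*1/143*6/19))*(-1/38298) = (-16207 + (5 - 3/10868))*(-1/38298) = (-16207 + 54337/10868)*(-1/38298) = -176083339/10868*(-1/38298) = 176083339/416222664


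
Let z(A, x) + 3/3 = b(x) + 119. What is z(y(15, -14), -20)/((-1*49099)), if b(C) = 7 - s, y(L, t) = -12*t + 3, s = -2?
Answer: -127/49099 ≈ -0.0025866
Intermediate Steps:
y(L, t) = 3 - 12*t
b(C) = 9 (b(C) = 7 - 1*(-2) = 7 + 2 = 9)
z(A, x) = 127 (z(A, x) = -1 + (9 + 119) = -1 + 128 = 127)
z(y(15, -14), -20)/((-1*49099)) = 127/((-1*49099)) = 127/(-49099) = 127*(-1/49099) = -127/49099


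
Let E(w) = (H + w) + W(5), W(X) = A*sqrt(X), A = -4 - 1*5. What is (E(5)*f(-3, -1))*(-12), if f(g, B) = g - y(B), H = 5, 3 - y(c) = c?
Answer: 840 - 756*sqrt(5) ≈ -850.47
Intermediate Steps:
y(c) = 3 - c
A = -9 (A = -4 - 5 = -9)
f(g, B) = -3 + B + g (f(g, B) = g - (3 - B) = g + (-3 + B) = -3 + B + g)
W(X) = -9*sqrt(X)
E(w) = 5 + w - 9*sqrt(5) (E(w) = (5 + w) - 9*sqrt(5) = 5 + w - 9*sqrt(5))
(E(5)*f(-3, -1))*(-12) = ((5 + 5 - 9*sqrt(5))*(-3 - 1 - 3))*(-12) = ((10 - 9*sqrt(5))*(-7))*(-12) = (-70 + 63*sqrt(5))*(-12) = 840 - 756*sqrt(5)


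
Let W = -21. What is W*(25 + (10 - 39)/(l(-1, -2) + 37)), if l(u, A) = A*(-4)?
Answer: -7672/15 ≈ -511.47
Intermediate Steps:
l(u, A) = -4*A
W*(25 + (10 - 39)/(l(-1, -2) + 37)) = -21*(25 + (10 - 39)/(-4*(-2) + 37)) = -21*(25 - 29/(8 + 37)) = -21*(25 - 29/45) = -21*1096/45 = -7672/15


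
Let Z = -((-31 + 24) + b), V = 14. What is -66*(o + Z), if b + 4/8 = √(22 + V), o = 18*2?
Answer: -2475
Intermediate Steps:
o = 36
b = 11/2 (b = -½ + √(22 + 14) = -½ + √36 = -½ + 6 = 11/2 ≈ 5.5000)
Z = 3/2 (Z = -((-31 + 24) + 11/2) = -(-7 + 11/2) = -1*(-3/2) = 3/2 ≈ 1.5000)
-66*(o + Z) = -66*(36 + 3/2) = -66*75/2 = -2475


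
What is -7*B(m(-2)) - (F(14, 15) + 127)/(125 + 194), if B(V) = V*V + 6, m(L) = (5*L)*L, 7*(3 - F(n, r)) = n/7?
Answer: -6347094/2233 ≈ -2842.4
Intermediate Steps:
F(n, r) = 3 - n/49 (F(n, r) = 3 - n/(7*7) = 3 - n/49)
m(L) = 5*L²
B(V) = 6 + V² (B(V) = V² + 6 = 6 + V²)
-7*B(m(-2)) - (F(14, 15) + 127)/(125 + 194) = -7*(6 + (5*(-2)²)²) - ((3 - 1/49*14) + 127)/(125 + 194) = -7*(6 + (5*4)²) - ((3 - 2/7) + 127)/319 = -7*(6 + 20²) - (19/7 + 127)/319 = -7*(6 + 400) - 908/(7*319) = -7*406 - 1*908/2233 = -2842 - 908/2233 = -6347094/2233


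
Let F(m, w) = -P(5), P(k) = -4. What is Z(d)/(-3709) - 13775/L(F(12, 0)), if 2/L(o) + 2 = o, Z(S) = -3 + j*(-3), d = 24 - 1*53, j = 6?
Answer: -51091454/3709 ≈ -13775.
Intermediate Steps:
d = -29 (d = 24 - 53 = -29)
F(m, w) = 4 (F(m, w) = -1*(-4) = 4)
Z(S) = -21 (Z(S) = -3 + 6*(-3) = -3 - 18 = -21)
L(o) = 2/(-2 + o)
Z(d)/(-3709) - 13775/L(F(12, 0)) = -21/(-3709) - 13775/1 = -21*(-1/3709) - 13775/1 = 21/3709 - 13775/1 = 21/3709 - 13775*1 = 21/3709 - 13775 = -51091454/3709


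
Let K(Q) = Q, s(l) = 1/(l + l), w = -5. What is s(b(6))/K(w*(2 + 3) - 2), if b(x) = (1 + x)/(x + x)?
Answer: -2/63 ≈ -0.031746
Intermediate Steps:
b(x) = (1 + x)/(2*x) (b(x) = (1 + x)/((2*x)) = (1 + x)*(1/(2*x)) = (1 + x)/(2*x))
s(l) = 1/(2*l)
s(b(6))/K(w*(2 + 3) - 2) = (1/(2*(((1/2)*(1 + 6)/6))))/(-5*(2 + 3) - 2) = (1/(2*(((1/2)*(1/6)*7))))/(-5*5 - 2) = (1/(2*(7/12)))/(-25 - 2) = ((1/2)*(12/7))/(-27) = (6/7)*(-1/27) = -2/63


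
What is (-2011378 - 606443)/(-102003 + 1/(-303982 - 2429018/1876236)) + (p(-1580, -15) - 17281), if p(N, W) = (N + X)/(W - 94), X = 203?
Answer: -6074484988343633896059/352293086143578973 ≈ -17243.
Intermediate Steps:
p(N, W) = (203 + N)/(-94 + W) (p(N, W) = (N + 203)/(W - 94) = (203 + N)/(-94 + W))
(-2011378 - 606443)/(-102003 + 1/(-303982 - 2429018/1876236)) + (p(-1580, -15) - 17281) = (-2011378 - 606443)/(-102003 + 1/(-303982 - 2429018/1876236)) + ((203 - 1580)/(-94 - 15) - 17281) = -2617821/(-102003 + 1/(-303982 - 2429018*1/1876236)) + (-1377/(-109) - 17281) = -2617821/(-102003 + 1/(-303982 - 1214509/938118)) + (-1/109*(-1377) - 17281) = -2617821/(-102003 + 1/(-285172200385/938118)) + (1377/109 - 17281) = -2617821/(-102003 - 938118/285172200385) - 1882252/109 = -2617821/(-29088419956809273/285172200385) - 1882252/109 = -2617821*(-285172200385/29088419956809273) - 1882252/109 = 82947752753784565/3232046661867697 - 1882252/109 = -6074484988343633896059/352293086143578973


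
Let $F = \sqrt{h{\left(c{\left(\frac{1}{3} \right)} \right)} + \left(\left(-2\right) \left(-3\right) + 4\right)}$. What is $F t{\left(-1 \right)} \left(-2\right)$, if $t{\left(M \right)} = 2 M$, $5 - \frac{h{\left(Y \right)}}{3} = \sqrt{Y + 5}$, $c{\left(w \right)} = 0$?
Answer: $4 \sqrt{25 - 3 \sqrt{5}} \approx 17.108$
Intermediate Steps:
$h{\left(Y \right)} = 15 - 3 \sqrt{5 + Y}$ ($h{\left(Y \right)} = 15 - 3 \sqrt{Y + 5} = 15 - 3 \sqrt{5 + Y}$)
$F = \sqrt{25 - 3 \sqrt{5}}$ ($F = \sqrt{\left(15 - 3 \sqrt{5 + 0}\right) + \left(\left(-2\right) \left(-3\right) + 4\right)} = \sqrt{\left(15 - 3 \sqrt{5}\right) + \left(6 + 4\right)} = \sqrt{\left(15 - 3 \sqrt{5}\right) + 10} = \sqrt{25 - 3 \sqrt{5}} \approx 4.2769$)
$F t{\left(-1 \right)} \left(-2\right) = \sqrt{25 - 3 \sqrt{5}} \cdot 2 \left(-1\right) \left(-2\right) = \sqrt{25 - 3 \sqrt{5}} \left(-2\right) \left(-2\right) = - 2 \sqrt{25 - 3 \sqrt{5}} \left(-2\right) = 4 \sqrt{25 - 3 \sqrt{5}}$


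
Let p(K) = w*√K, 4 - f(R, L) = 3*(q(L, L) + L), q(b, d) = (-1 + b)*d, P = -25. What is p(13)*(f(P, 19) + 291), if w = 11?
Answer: -8668*√13 ≈ -31253.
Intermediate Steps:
q(b, d) = d*(-1 + b)
f(R, L) = 4 - 3*L - 3*L*(-1 + L) (f(R, L) = 4 - 3*(L*(-1 + L) + L) = 4 - 3*(L + L*(-1 + L)) = 4 - (3*L + 3*L*(-1 + L)) = 4 + (-3*L - 3*L*(-1 + L)) = 4 - 3*L - 3*L*(-1 + L))
p(K) = 11*√K
p(13)*(f(P, 19) + 291) = (11*√13)*((4 - 3*19²) + 291) = (11*√13)*((4 - 3*361) + 291) = (11*√13)*((4 - 1083) + 291) = (11*√13)*(-1079 + 291) = (11*√13)*(-788) = -8668*√13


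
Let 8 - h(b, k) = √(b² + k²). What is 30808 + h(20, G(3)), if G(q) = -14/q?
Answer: 30816 - 2*√949/3 ≈ 30795.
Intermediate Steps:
h(b, k) = 8 - √(b² + k²)
30808 + h(20, G(3)) = 30808 + (8 - √(20² + (-14/3)²)) = 30808 + (8 - √(400 + (-14*⅓)²)) = 30808 + (8 - √(400 + (-14/3)²)) = 30808 + (8 - √(400 + 196/9)) = 30808 + (8 - √(3796/9)) = 30808 + (8 - 2*√949/3) = 30816 - 2*√949/3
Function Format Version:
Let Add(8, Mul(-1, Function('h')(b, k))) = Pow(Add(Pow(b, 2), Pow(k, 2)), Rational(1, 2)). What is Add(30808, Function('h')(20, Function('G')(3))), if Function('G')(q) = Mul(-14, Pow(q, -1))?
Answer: Add(30816, Mul(Rational(-2, 3), Pow(949, Rational(1, 2)))) ≈ 30795.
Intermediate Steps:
Function('h')(b, k) = Add(8, Mul(-1, Pow(Add(Pow(b, 2), Pow(k, 2)), Rational(1, 2))))
Add(30808, Function('h')(20, Function('G')(3))) = Add(30808, Add(8, Mul(-1, Pow(Add(Pow(20, 2), Pow(Mul(-14, Pow(3, -1)), 2)), Rational(1, 2))))) = Add(30808, Add(8, Mul(-1, Pow(Add(400, Pow(Mul(-14, Rational(1, 3)), 2)), Rational(1, 2))))) = Add(30808, Add(8, Mul(-1, Pow(Add(400, Pow(Rational(-14, 3), 2)), Rational(1, 2))))) = Add(30808, Add(8, Mul(-1, Pow(Add(400, Rational(196, 9)), Rational(1, 2))))) = Add(30808, Add(8, Mul(-1, Pow(Rational(3796, 9), Rational(1, 2))))) = Add(30808, Add(8, Mul(-1, Mul(Rational(2, 3), Pow(949, Rational(1, 2)))))) = Add(30808, Add(8, Mul(Rational(-2, 3), Pow(949, Rational(1, 2))))) = Add(30816, Mul(Rational(-2, 3), Pow(949, Rational(1, 2))))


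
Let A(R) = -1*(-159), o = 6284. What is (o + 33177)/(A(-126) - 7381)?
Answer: -39461/7222 ≈ -5.4640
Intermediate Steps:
A(R) = 159
(o + 33177)/(A(-126) - 7381) = (6284 + 33177)/(159 - 7381) = 39461/(-7222) = 39461*(-1/7222) = -39461/7222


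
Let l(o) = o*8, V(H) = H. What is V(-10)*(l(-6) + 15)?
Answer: 330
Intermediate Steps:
l(o) = 8*o
V(-10)*(l(-6) + 15) = -10*(8*(-6) + 15) = -10*(-48 + 15) = -10*(-33) = 330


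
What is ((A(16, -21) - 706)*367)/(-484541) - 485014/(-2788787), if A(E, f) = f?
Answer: 979082639257/1351281641767 ≈ 0.72456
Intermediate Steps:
((A(16, -21) - 706)*367)/(-484541) - 485014/(-2788787) = ((-21 - 706)*367)/(-484541) - 485014/(-2788787) = -727*367*(-1/484541) - 485014*(-1/2788787) = -266809*(-1/484541) + 485014/2788787 = 266809/484541 + 485014/2788787 = 979082639257/1351281641767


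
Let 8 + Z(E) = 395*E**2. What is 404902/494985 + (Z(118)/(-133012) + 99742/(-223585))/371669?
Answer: 223743303220747831531/273559542945078475965 ≈ 0.81790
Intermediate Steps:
Z(E) = -8 + 395*E**2
404902/494985 + (Z(118)/(-133012) + 99742/(-223585))/371669 = 404902/494985 + ((-8 + 395*118**2)/(-133012) + 99742/(-223585))/371669 = 404902*(1/494985) + ((-8 + 395*13924)*(-1/133012) + 99742*(-1/223585))*(1/371669) = 404902/494985 + ((-8 + 5499980)*(-1/133012) - 99742/223585)*(1/371669) = 404902/494985 + (5499972*(-1/133012) - 99742/223585)*(1/371669) = 404902/494985 + (-1374993/33253 - 99742/223585)*(1/371669) = 404902/494985 - 310744530631/7434872005*1/371669 = 404902/494985 - 310744530631/2763311443226345 = 223743303220747831531/273559542945078475965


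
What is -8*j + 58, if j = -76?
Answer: 666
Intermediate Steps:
-8*j + 58 = -8*(-76) + 58 = 608 + 58 = 666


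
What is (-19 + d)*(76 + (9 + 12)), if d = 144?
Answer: 12125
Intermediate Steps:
(-19 + d)*(76 + (9 + 12)) = (-19 + 144)*(76 + (9 + 12)) = 125*(76 + 21) = 125*97 = 12125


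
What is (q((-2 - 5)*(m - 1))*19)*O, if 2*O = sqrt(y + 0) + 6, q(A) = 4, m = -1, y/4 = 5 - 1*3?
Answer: 228 + 76*sqrt(2) ≈ 335.48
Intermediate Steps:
y = 8 (y = 4*(5 - 1*3) = 4*(5 - 3) = 4*2 = 8)
O = 3 + sqrt(2) (O = (sqrt(8 + 0) + 6)/2 = (sqrt(8) + 6)/2 = (2*sqrt(2) + 6)/2 = (6 + 2*sqrt(2))/2 = 3 + sqrt(2) ≈ 4.4142)
(q((-2 - 5)*(m - 1))*19)*O = (4*19)*(3 + sqrt(2)) = 76*(3 + sqrt(2)) = 228 + 76*sqrt(2)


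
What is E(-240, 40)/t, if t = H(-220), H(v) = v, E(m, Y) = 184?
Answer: -46/55 ≈ -0.83636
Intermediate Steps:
t = -220
E(-240, 40)/t = 184/(-220) = 184*(-1/220) = -46/55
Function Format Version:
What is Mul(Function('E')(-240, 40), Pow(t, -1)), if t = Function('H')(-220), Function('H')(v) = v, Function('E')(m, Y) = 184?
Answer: Rational(-46, 55) ≈ -0.83636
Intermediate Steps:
t = -220
Mul(Function('E')(-240, 40), Pow(t, -1)) = Mul(184, Pow(-220, -1)) = Mul(184, Rational(-1, 220)) = Rational(-46, 55)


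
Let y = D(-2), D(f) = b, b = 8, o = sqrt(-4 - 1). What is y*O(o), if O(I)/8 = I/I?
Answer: 64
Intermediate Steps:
o = I*sqrt(5) (o = sqrt(-5) = I*sqrt(5) ≈ 2.2361*I)
O(I) = 8 (O(I) = 8*(I/I) = 8*1 = 8)
D(f) = 8
y = 8
y*O(o) = 8*8 = 64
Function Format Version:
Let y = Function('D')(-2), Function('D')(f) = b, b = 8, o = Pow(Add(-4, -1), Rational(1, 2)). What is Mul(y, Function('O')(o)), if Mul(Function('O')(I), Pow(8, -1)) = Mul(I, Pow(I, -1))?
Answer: 64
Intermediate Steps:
o = Mul(I, Pow(5, Rational(1, 2))) (o = Pow(-5, Rational(1, 2)) = Mul(I, Pow(5, Rational(1, 2))) ≈ Mul(2.2361, I))
Function('O')(I) = 8 (Function('O')(I) = Mul(8, Mul(I, Pow(I, -1))) = Mul(8, 1) = 8)
Function('D')(f) = 8
y = 8
Mul(y, Function('O')(o)) = Mul(8, 8) = 64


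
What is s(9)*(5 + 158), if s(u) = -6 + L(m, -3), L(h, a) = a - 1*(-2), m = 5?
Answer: -1141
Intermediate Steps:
L(h, a) = 2 + a (L(h, a) = a + 2 = 2 + a)
s(u) = -7 (s(u) = -6 + (2 - 3) = -6 - 1 = -7)
s(9)*(5 + 158) = -7*(5 + 158) = -7*163 = -1141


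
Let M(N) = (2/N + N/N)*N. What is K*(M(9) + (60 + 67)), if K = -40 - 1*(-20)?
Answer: -2760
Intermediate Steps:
M(N) = N*(1 + 2/N) (M(N) = (2/N + 1)*N = (1 + 2/N)*N = N*(1 + 2/N))
K = -20 (K = -40 + 20 = -20)
K*(M(9) + (60 + 67)) = -20*((2 + 9) + (60 + 67)) = -20*(11 + 127) = -20*138 = -2760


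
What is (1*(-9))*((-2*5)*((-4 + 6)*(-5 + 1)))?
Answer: -720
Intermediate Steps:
(1*(-9))*((-2*5)*((-4 + 6)*(-5 + 1))) = -(-90)*2*(-4) = -(-90)*(-8) = -9*80 = -720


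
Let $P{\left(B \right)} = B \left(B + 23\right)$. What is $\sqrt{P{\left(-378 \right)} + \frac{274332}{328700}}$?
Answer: $\frac{\sqrt{36246182335071}}{16435} \approx 366.32$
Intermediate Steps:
$P{\left(B \right)} = B \left(23 + B\right)$
$\sqrt{P{\left(-378 \right)} + \frac{274332}{328700}} = \sqrt{- 378 \left(23 - 378\right) + \frac{274332}{328700}} = \sqrt{\left(-378\right) \left(-355\right) + 274332 \cdot \frac{1}{328700}} = \sqrt{134190 + \frac{68583}{82175}} = \sqrt{\frac{11027131833}{82175}} = \frac{\sqrt{36246182335071}}{16435}$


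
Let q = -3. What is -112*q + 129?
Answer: 465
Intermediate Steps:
-112*q + 129 = -112*(-3) + 129 = 336 + 129 = 465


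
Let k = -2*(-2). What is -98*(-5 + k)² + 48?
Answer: -50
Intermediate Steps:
k = 4
-98*(-5 + k)² + 48 = -98*(-5 + 4)² + 48 = -98*(-1)² + 48 = -98*1 + 48 = -98 + 48 = -50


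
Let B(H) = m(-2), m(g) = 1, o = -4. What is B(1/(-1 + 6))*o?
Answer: -4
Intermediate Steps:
B(H) = 1
B(1/(-1 + 6))*o = 1*(-4) = -4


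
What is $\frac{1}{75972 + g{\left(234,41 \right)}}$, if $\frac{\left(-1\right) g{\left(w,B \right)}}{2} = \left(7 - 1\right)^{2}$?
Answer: $\frac{1}{75900} \approx 1.3175 \cdot 10^{-5}$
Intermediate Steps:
$g{\left(w,B \right)} = -72$ ($g{\left(w,B \right)} = - 2 \left(7 - 1\right)^{2} = - 2 \cdot 6^{2} = \left(-2\right) 36 = -72$)
$\frac{1}{75972 + g{\left(234,41 \right)}} = \frac{1}{75972 - 72} = \frac{1}{75900}$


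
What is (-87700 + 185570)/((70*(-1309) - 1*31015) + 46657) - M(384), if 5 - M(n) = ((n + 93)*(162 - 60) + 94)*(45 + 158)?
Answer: 375982458031/37994 ≈ 9.8958e+6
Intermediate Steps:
M(n) = -1944735 - 20706*n (M(n) = 5 - ((n + 93)*(162 - 60) + 94)*(45 + 158) = 5 - ((93 + n)*102 + 94)*203 = 5 - ((9486 + 102*n) + 94)*203 = 5 - (9580 + 102*n)*203 = 5 - (1944740 + 20706*n) = 5 + (-1944740 - 20706*n) = -1944735 - 20706*n)
(-87700 + 185570)/((70*(-1309) - 1*31015) + 46657) - M(384) = (-87700 + 185570)/((70*(-1309) - 1*31015) + 46657) - (-1944735 - 20706*384) = 97870/((-91630 - 31015) + 46657) - (-1944735 - 7951104) = 97870/(-122645 + 46657) - 1*(-9895839) = 97870/(-75988) + 9895839 = 97870*(-1/75988) + 9895839 = -48935/37994 + 9895839 = 375982458031/37994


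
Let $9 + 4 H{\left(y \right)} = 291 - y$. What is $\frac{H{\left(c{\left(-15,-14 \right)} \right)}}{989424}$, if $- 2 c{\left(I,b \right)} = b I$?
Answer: $\frac{43}{439744} \approx 9.7784 \cdot 10^{-5}$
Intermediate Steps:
$c{\left(I,b \right)} = - \frac{I b}{2}$ ($c{\left(I,b \right)} = - \frac{b I}{2} = - \frac{I b}{2}$)
$H{\left(y \right)} = \frac{141}{2} - \frac{y}{4}$ ($H{\left(y \right)} = - \frac{9}{4} + \frac{291 - y}{4} = - \frac{9}{4} - \left(- \frac{291}{4} + \frac{y}{4}\right) = \frac{141}{2} - \frac{y}{4}$)
$\frac{H{\left(c{\left(-15,-14 \right)} \right)}}{989424} = \frac{\frac{141}{2} - \frac{\left(- \frac{1}{2}\right) \left(-15\right) \left(-14\right)}{4}}{989424} = \left(\frac{141}{2} - - \frac{105}{4}\right) \frac{1}{989424} = \left(\frac{141}{2} + \frac{105}{4}\right) \frac{1}{989424} = \frac{387}{4} \cdot \frac{1}{989424} = \frac{43}{439744}$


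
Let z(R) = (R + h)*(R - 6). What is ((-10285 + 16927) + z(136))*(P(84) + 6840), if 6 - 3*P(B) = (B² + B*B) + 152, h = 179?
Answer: 99340368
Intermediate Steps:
P(B) = -146/3 - 2*B²/3 (P(B) = 2 - ((B² + B*B) + 152)/3 = 2 - ((B² + B²) + 152)/3 = 2 - (2*B² + 152)/3 = 2 - (152 + 2*B²)/3 = 2 + (-152/3 - 2*B²/3) = -146/3 - 2*B²/3)
z(R) = (-6 + R)*(179 + R) (z(R) = (R + 179)*(R - 6) = (179 + R)*(-6 + R) = (-6 + R)*(179 + R))
((-10285 + 16927) + z(136))*(P(84) + 6840) = ((-10285 + 16927) + (-1074 + 136² + 173*136))*((-146/3 - ⅔*84²) + 6840) = (6642 + (-1074 + 18496 + 23528))*((-146/3 - ⅔*7056) + 6840) = (6642 + 40950)*((-146/3 - 4704) + 6840) = 47592*(-14258/3 + 6840) = 47592*(6262/3) = 99340368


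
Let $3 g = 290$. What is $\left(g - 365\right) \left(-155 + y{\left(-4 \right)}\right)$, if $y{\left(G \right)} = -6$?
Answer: $\frac{129605}{3} \approx 43202.0$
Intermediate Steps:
$g = \frac{290}{3}$ ($g = \frac{1}{3} \cdot 290 = \frac{290}{3} \approx 96.667$)
$\left(g - 365\right) \left(-155 + y{\left(-4 \right)}\right) = \left(\frac{290}{3} - 365\right) \left(-155 - 6\right) = \left(- \frac{805}{3}\right) \left(-161\right) = \frac{129605}{3}$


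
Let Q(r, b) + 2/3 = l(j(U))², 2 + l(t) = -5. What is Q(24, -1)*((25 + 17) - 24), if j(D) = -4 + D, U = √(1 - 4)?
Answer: 870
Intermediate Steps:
U = I*√3 (U = √(-3) = I*√3 ≈ 1.732*I)
l(t) = -7 (l(t) = -2 - 5 = -7)
Q(r, b) = 145/3 (Q(r, b) = -⅔ + (-7)² = -⅔ + 49 = 145/3)
Q(24, -1)*((25 + 17) - 24) = 145*((25 + 17) - 24)/3 = 145*(42 - 24)/3 = (145/3)*18 = 870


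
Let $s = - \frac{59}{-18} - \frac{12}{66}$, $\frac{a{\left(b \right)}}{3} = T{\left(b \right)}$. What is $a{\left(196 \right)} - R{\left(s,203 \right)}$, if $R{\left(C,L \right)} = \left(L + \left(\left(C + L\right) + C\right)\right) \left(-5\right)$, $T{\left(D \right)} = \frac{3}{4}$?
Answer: $\frac{817031}{396} \approx 2063.2$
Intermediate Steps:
$T{\left(D \right)} = \frac{3}{4}$ ($T{\left(D \right)} = 3 \cdot \frac{1}{4} = \frac{3}{4}$)
$a{\left(b \right)} = \frac{9}{4}$ ($a{\left(b \right)} = 3 \cdot \frac{3}{4} = \frac{9}{4}$)
$s = \frac{613}{198}$ ($s = \left(-59\right) \left(- \frac{1}{18}\right) - \frac{2}{11} = \frac{59}{18} - \frac{2}{11} = \frac{613}{198} \approx 3.096$)
$R{\left(C,L \right)} = - 10 C - 10 L$ ($R{\left(C,L \right)} = \left(L + \left(L + 2 C\right)\right) \left(-5\right) = \left(2 C + 2 L\right) \left(-5\right) = - 10 C - 10 L$)
$a{\left(196 \right)} - R{\left(s,203 \right)} = \frac{9}{4} - \left(\left(-10\right) \frac{613}{198} - 2030\right) = \frac{9}{4} - \left(- \frac{3065}{99} - 2030\right) = \frac{9}{4} - - \frac{204035}{99} = \frac{9}{4} + \frac{204035}{99} = \frac{817031}{396}$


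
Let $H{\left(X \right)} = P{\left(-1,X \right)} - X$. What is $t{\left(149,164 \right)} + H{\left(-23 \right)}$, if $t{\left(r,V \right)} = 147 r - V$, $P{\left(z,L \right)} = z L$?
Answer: $21785$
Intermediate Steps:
$P{\left(z,L \right)} = L z$
$H{\left(X \right)} = - 2 X$ ($H{\left(X \right)} = X \left(-1\right) - X = - X - X = - 2 X$)
$t{\left(r,V \right)} = - V + 147 r$
$t{\left(149,164 \right)} + H{\left(-23 \right)} = \left(\left(-1\right) 164 + 147 \cdot 149\right) - -46 = \left(-164 + 21903\right) + 46 = 21739 + 46 = 21785$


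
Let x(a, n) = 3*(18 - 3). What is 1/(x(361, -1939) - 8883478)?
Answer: -1/8883433 ≈ -1.1257e-7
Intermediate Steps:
x(a, n) = 45 (x(a, n) = 3*15 = 45)
1/(x(361, -1939) - 8883478) = 1/(45 - 8883478) = 1/(-8883433) = -1/8883433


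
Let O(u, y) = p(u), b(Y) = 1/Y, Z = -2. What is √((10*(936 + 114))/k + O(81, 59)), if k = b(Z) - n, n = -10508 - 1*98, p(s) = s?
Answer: √36887859201/21211 ≈ 9.0548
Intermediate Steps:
O(u, y) = u
n = -10606 (n = -10508 - 98 = -10606)
k = 21211/2 (k = 1/(-2) - 1*(-10606) = -½ + 10606 = 21211/2 ≈ 10606.)
√((10*(936 + 114))/k + O(81, 59)) = √((10*(936 + 114))/(21211/2) + 81) = √((10*1050)*(2/21211) + 81) = √(10500*(2/21211) + 81) = √(21000/21211 + 81) = √(1739091/21211) = √36887859201/21211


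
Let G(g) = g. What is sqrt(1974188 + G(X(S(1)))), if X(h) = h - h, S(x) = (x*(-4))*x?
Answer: 2*sqrt(493547) ≈ 1405.1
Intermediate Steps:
S(x) = -4*x**2 (S(x) = (-4*x)*x = -4*x**2)
X(h) = 0
sqrt(1974188 + G(X(S(1)))) = sqrt(1974188 + 0) = sqrt(1974188) = 2*sqrt(493547)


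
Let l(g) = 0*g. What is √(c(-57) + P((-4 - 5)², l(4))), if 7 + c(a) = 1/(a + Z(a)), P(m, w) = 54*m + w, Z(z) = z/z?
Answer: √3423714/28 ≈ 66.083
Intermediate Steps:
l(g) = 0
Z(z) = 1
P(m, w) = w + 54*m
c(a) = -7 + 1/(1 + a) (c(a) = -7 + 1/(a + 1) = -7 + 1/(1 + a))
√(c(-57) + P((-4 - 5)², l(4))) = √((-6 - 7*(-57))/(1 - 57) + (0 + 54*(-4 - 5)²)) = √((-6 + 399)/(-56) + (0 + 54*(-9)²)) = √(-1/56*393 + (0 + 54*81)) = √(-393/56 + (0 + 4374)) = √(-393/56 + 4374) = √(244551/56) = √3423714/28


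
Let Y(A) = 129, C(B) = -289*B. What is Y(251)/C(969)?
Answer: -43/93347 ≈ -0.00046065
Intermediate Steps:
Y(251)/C(969) = 129/((-289*969)) = 129/(-280041) = 129*(-1/280041) = -43/93347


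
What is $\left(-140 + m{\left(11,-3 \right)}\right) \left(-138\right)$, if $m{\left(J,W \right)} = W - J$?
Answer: $21252$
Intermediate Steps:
$\left(-140 + m{\left(11,-3 \right)}\right) \left(-138\right) = \left(-140 - 14\right) \left(-138\right) = \left(-154\right) \left(-138\right) = 21252$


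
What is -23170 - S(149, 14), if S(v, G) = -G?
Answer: -23156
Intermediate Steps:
-23170 - S(149, 14) = -23170 - (-1)*14 = -23170 - 1*(-14) = -23170 + 14 = -23156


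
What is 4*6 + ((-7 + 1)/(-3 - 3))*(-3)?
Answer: 21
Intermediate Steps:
4*6 + ((-7 + 1)/(-3 - 3))*(-3) = 24 - 6/(-6)*(-3) = 24 - 6*(-⅙)*(-3) = 24 + 1*(-3) = 24 - 3 = 21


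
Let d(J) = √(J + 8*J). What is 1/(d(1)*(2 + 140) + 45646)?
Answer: 1/46072 ≈ 2.1705e-5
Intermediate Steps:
d(J) = 3*√J (d(J) = √(9*J) = 3*√J)
1/(d(1)*(2 + 140) + 45646) = 1/((3*√1)*(2 + 140) + 45646) = 1/((3*1)*142 + 45646) = 1/(3*142 + 45646) = 1/(426 + 45646) = 1/46072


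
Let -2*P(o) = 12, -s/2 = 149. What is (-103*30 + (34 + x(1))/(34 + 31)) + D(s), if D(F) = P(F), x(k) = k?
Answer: -40241/13 ≈ -3095.5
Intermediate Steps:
s = -298 (s = -2*149 = -298)
P(o) = -6 (P(o) = -½*12 = -6)
D(F) = -6
(-103*30 + (34 + x(1))/(34 + 31)) + D(s) = (-103*30 + (34 + 1)/(34 + 31)) - 6 = (-3090 + 35/65) - 6 = (-3090 + 35*(1/65)) - 6 = (-3090 + 7/13) - 6 = -40163/13 - 6 = -40241/13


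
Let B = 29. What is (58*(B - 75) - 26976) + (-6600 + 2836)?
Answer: -33408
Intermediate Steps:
(58*(B - 75) - 26976) + (-6600 + 2836) = (58*(29 - 75) - 26976) + (-6600 + 2836) = (58*(-46) - 26976) - 3764 = (-2668 - 26976) - 3764 = -29644 - 3764 = -33408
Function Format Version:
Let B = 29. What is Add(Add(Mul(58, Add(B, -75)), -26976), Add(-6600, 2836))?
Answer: -33408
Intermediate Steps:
Add(Add(Mul(58, Add(B, -75)), -26976), Add(-6600, 2836)) = Add(Add(Mul(58, Add(29, -75)), -26976), Add(-6600, 2836)) = Add(Add(Mul(58, -46), -26976), -3764) = Add(Add(-2668, -26976), -3764) = Add(-29644, -3764) = -33408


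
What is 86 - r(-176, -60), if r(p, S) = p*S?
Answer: -10474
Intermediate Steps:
r(p, S) = S*p
86 - r(-176, -60) = 86 - (-60)*(-176) = 86 - 1*10560 = 86 - 10560 = -10474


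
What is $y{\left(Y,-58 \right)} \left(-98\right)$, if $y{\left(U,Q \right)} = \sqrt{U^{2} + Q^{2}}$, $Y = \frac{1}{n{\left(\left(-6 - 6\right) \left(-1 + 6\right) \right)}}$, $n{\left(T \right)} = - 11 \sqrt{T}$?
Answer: $- \frac{49 \sqrt{366339585}}{165} \approx -5684.0$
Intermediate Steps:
$Y = \frac{i \sqrt{15}}{330}$ ($Y = \frac{1}{\left(-11\right) \sqrt{\left(-6 - 6\right) \left(-1 + 6\right)}} = \frac{1}{\left(-11\right) \sqrt{\left(-12\right) 5}} = \frac{1}{\left(-11\right) \sqrt{-60}} = \frac{1}{\left(-11\right) 2 i \sqrt{15}} = \frac{1}{\left(-22\right) i \sqrt{15}} = \frac{i \sqrt{15}}{330} \approx 0.011736 i$)
$y{\left(U,Q \right)} = \sqrt{Q^{2} + U^{2}}$
$y{\left(Y,-58 \right)} \left(-98\right) = \sqrt{\left(-58\right)^{2} + \left(\frac{i \sqrt{15}}{330}\right)^{2}} \left(-98\right) = \sqrt{3364 - \frac{1}{7260}} \left(-98\right) = \sqrt{\frac{24422639}{7260}} \left(-98\right) = \frac{\sqrt{366339585}}{330} \left(-98\right) = - \frac{49 \sqrt{366339585}}{165}$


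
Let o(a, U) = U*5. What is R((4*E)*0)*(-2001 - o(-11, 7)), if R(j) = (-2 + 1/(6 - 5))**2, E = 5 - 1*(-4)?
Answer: -2036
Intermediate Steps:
o(a, U) = 5*U
E = 9 (E = 5 + 4 = 9)
R(j) = 1 (R(j) = (-2 + 1/1)**2 = (-2 + 1)**2 = (-1)**2 = 1)
R((4*E)*0)*(-2001 - o(-11, 7)) = 1*(-2001 - 5*7) = 1*(-2001 - 1*35) = 1*(-2001 - 35) = 1*(-2036) = -2036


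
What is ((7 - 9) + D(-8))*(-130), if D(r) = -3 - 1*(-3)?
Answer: 260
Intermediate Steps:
D(r) = 0 (D(r) = -3 + 3 = 0)
((7 - 9) + D(-8))*(-130) = ((7 - 9) + 0)*(-130) = (-2 + 0)*(-130) = -2*(-130) = 260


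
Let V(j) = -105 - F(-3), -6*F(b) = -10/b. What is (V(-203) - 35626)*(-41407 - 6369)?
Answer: 15363519424/9 ≈ 1.7071e+9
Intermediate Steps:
F(b) = 5/(3*b) (F(b) = -(-5)/(3*b) = 5/(3*b))
V(j) = -940/9 (V(j) = -105 - 5/(3*(-3)) = -105 - 5*(-1)/(3*3) = -105 - 1*(-5/9) = -105 + 5/9 = -940/9)
(V(-203) - 35626)*(-41407 - 6369) = (-940/9 - 35626)*(-41407 - 6369) = -321574/9*(-47776) = 15363519424/9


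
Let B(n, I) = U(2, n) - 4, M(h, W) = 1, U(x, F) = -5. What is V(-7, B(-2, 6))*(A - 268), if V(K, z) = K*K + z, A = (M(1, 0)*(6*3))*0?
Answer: -10720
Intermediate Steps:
A = 0 (A = (1*(6*3))*0 = (1*18)*0 = 18*0 = 0)
B(n, I) = -9 (B(n, I) = -5 - 4 = -9)
V(K, z) = z + K² (V(K, z) = K² + z = z + K²)
V(-7, B(-2, 6))*(A - 268) = (-9 + (-7)²)*(0 - 268) = (-9 + 49)*(-268) = 40*(-268) = -10720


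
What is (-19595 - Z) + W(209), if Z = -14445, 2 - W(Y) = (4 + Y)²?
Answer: -50517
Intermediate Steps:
W(Y) = 2 - (4 + Y)²
(-19595 - Z) + W(209) = (-19595 - 1*(-14445)) + (2 - (4 + 209)²) = (-19595 + 14445) + (2 - 1*213²) = -5150 + (2 - 1*45369) = -5150 + (2 - 45369) = -5150 - 45367 = -50517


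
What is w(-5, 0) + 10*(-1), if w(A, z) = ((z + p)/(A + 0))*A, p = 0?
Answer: -10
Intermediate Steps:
w(A, z) = z (w(A, z) = ((z + 0)/(A + 0))*A = (z/A)*A = z)
w(-5, 0) + 10*(-1) = 0 + 10*(-1) = 0 - 10 = -10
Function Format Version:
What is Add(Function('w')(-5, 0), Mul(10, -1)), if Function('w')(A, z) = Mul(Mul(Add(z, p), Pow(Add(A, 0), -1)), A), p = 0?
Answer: -10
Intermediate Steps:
Function('w')(A, z) = z (Function('w')(A, z) = Mul(Mul(Add(z, 0), Pow(Add(A, 0), -1)), A) = Mul(Mul(z, Pow(A, -1)), A) = z)
Add(Function('w')(-5, 0), Mul(10, -1)) = Add(0, Mul(10, -1)) = Add(0, -10) = -10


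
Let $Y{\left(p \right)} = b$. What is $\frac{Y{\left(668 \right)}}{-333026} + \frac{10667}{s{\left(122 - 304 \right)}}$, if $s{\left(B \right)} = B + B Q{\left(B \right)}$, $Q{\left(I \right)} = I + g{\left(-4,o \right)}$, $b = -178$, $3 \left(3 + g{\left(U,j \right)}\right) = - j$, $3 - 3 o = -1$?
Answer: $\frac{16012636219}{50306907560} \approx 0.3183$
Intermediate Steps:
$o = \frac{4}{3}$ ($o = 1 - - \frac{1}{3} = 1 + \frac{1}{3} = \frac{4}{3} \approx 1.3333$)
$g{\left(U,j \right)} = -3 - \frac{j}{3}$ ($g{\left(U,j \right)} = -3 + \frac{\left(-1\right) j}{3} = -3 - \frac{j}{3}$)
$Q{\left(I \right)} = - \frac{31}{9} + I$ ($Q{\left(I \right)} = I - \frac{31}{9} = - \frac{31}{9} + I$)
$Y{\left(p \right)} = -178$
$s{\left(B \right)} = B + B \left(- \frac{31}{9} + B\right)$
$\frac{Y{\left(668 \right)}}{-333026} + \frac{10667}{s{\left(122 - 304 \right)}} = - \frac{178}{-333026} + \frac{10667}{\frac{1}{9} \left(122 - 304\right) \left(-22 + 9 \left(122 - 304\right)\right)} = \left(-178\right) \left(- \frac{1}{333026}\right) + \frac{10667}{\frac{1}{9} \left(-182\right) \left(-22 + 9 \left(-182\right)\right)} = \frac{89}{166513} + \frac{10667}{\frac{1}{9} \left(-182\right) \left(-22 - 1638\right)} = \frac{89}{166513} + \frac{10667}{\frac{1}{9} \left(-182\right) \left(-1660\right)} = \frac{89}{166513} + \frac{10667}{\frac{302120}{9}} = \frac{89}{166513} + 10667 \cdot \frac{9}{302120} = \frac{89}{166513} + \frac{96003}{302120} = \frac{16012636219}{50306907560}$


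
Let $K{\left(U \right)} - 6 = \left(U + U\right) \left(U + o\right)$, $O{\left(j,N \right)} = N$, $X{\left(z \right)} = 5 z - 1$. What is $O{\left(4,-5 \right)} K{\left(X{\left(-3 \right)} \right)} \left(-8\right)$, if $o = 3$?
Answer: $16880$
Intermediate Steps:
$X{\left(z \right)} = -1 + 5 z$
$K{\left(U \right)} = 6 + 2 U \left(3 + U\right)$ ($K{\left(U \right)} = 6 + \left(U + U\right) \left(U + 3\right) = 6 + 2 U \left(3 + U\right)$)
$O{\left(4,-5 \right)} K{\left(X{\left(-3 \right)} \right)} \left(-8\right) = - 5 \left(6 + 2 \left(-1 + 5 \left(-3\right)\right)^{2} + 6 \left(-1 + 5 \left(-3\right)\right)\right) \left(-8\right) = - 5 \left(6 + 2 \left(-1 - 15\right)^{2} + 6 \left(-1 - 15\right)\right) \left(-8\right) = - 5 \left(6 + 2 \left(-16\right)^{2} + 6 \left(-16\right)\right) \left(-8\right) = - 5 \left(6 + 2 \cdot 256 - 96\right) \left(-8\right) = - 5 \left(6 + 512 - 96\right) \left(-8\right) = \left(-5\right) 422 \left(-8\right) = \left(-2110\right) \left(-8\right) = 16880$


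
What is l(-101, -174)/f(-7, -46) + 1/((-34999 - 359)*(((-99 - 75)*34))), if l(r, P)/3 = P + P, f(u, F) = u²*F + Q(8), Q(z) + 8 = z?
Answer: 109190879543/235743524856 ≈ 0.46318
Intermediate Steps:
Q(z) = -8 + z
f(u, F) = F*u² (f(u, F) = u²*F + (-8 + 8) = F*u² + 0 = F*u²)
l(r, P) = 6*P (l(r, P) = 3*(P + P) = 3*(2*P) = 6*P)
l(-101, -174)/f(-7, -46) + 1/((-34999 - 359)*(((-99 - 75)*34))) = (6*(-174))/((-46*(-7)²)) + 1/((-34999 - 359)*(((-99 - 75)*34))) = -1044/((-46*49)) + 1/((-35358)*((-174*34))) = -1044/(-2254) - 1/35358/(-5916) = -1044*(-1/2254) - 1/35358*(-1/5916) = 522/1127 + 1/209177928 = 109190879543/235743524856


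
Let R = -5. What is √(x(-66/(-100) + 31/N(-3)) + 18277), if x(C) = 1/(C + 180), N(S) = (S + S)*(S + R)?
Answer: √865149357540853/217567 ≈ 135.19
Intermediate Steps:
N(S) = 2*S*(-5 + S) (N(S) = (S + S)*(S - 5) = (2*S)*(-5 + S) = 2*S*(-5 + S))
x(C) = 1/(180 + C)
√(x(-66/(-100) + 31/N(-3)) + 18277) = √(1/(180 + (-66/(-100) + 31/((2*(-3)*(-5 - 3))))) + 18277) = √(1/(180 + (-66*(-1/100) + 31/((2*(-3)*(-8))))) + 18277) = √(1/(180 + (33/50 + 31/48)) + 18277) = √(1/(180 + 1567/1200) + 18277) = √(1/(217567/1200) + 18277) = √(1200/217567 + 18277) = √(3976473259/217567) = √865149357540853/217567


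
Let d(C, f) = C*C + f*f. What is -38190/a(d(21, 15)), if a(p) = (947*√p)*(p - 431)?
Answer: -1273*√74/1646833 ≈ -0.0066496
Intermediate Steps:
d(C, f) = C² + f²
a(p) = 947*√p*(-431 + p) (a(p) = (947*√p)*(-431 + p) = 947*√p*(-431 + p))
-38190/a(d(21, 15)) = -38190*1/(947*(-431 + (21² + 15²))*√(21² + 15²)) = -38190*1/(947*(-431 + (441 + 225))*√(441 + 225)) = -38190*√74/(210234*(-431 + 666)) = -38190*√74/49404990 = -1273*√74/1646833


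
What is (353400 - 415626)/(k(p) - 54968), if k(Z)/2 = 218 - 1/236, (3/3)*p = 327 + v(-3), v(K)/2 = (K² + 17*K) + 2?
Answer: 7342668/6434777 ≈ 1.1411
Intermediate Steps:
v(K) = 4 + 2*K² + 34*K (v(K) = 2*((K² + 17*K) + 2) = 2*(2 + K² + 17*K) = 4 + 2*K² + 34*K)
p = 247 (p = 327 + (4 + 2*(-3)² + 34*(-3)) = 327 + (4 + 2*9 - 102) = 327 + (4 + 18 - 102) = 327 - 80 = 247)
k(Z) = 51447/118 (k(Z) = 2*(218 - 1/236) = 2*(51447/236) = 51447/118)
(353400 - 415626)/(k(p) - 54968) = (353400 - 415626)/(51447/118 - 54968) = -62226/(-6434777/118) = -62226*(-118/6434777) = 7342668/6434777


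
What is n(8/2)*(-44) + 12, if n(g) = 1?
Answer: -32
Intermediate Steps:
n(8/2)*(-44) + 12 = 1*(-44) + 12 = -44 + 12 = -32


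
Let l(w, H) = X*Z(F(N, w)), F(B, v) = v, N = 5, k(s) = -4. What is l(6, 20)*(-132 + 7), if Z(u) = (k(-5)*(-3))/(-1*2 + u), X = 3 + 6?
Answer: -3375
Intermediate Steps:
X = 9
Z(u) = 12/(-2 + u) (Z(u) = (-4*(-3))/(-1*2 + u) = 12/(-2 + u))
l(w, H) = 108/(-2 + w) (l(w, H) = 9*(12/(-2 + w)) = 108/(-2 + w))
l(6, 20)*(-132 + 7) = (108/(-2 + 6))*(-132 + 7) = (108/4)*(-125) = (108*(¼))*(-125) = 27*(-125) = -3375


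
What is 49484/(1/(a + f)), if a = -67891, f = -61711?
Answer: -6413225368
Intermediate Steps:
49484/(1/(a + f)) = 49484/(1/(-67891 - 61711)) = 49484/(1/(-129602)) = 49484/(-1/129602) = 49484*(-129602) = -6413225368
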